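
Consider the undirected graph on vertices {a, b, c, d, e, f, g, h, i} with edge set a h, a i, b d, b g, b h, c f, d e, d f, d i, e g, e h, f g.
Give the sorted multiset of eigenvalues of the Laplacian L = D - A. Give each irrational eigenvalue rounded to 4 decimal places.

Reading degrees in the order [a, b, c, d, e, f, g, h, i] gives [2, 3, 1, 4, 3, 3, 3, 3, 2]; set D = diag(2, 3, 1, 4, 3, 3, 3, 3, 2) and form L = D - A. Since every row of L sums to 0, the all-ones vector is in the kernel and 0 is an eigenvalue. The largest eigenvalue, 6.1015, is at most the vertex count 9. By the matrix-tree theorem the graph has (1/9) * product of the nonzero eigenvalues = 141 spanning trees.

[0, 0.5828, 1.1967, 2.0535, 3, 3, 3.6740, 4.3914, 6.1015]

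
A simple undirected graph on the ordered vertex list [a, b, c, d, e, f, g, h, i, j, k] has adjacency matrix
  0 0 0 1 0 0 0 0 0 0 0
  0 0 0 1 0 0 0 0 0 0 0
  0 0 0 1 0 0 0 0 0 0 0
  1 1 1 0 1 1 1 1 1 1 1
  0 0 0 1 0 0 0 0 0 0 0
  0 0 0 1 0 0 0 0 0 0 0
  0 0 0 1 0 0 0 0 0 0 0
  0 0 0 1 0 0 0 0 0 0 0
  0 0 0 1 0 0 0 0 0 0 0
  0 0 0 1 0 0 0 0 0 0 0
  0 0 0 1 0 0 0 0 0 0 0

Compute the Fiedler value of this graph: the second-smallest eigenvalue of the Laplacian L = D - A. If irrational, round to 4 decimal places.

1

With the vertex order [a, b, c, d, e, f, g, h, i, j, k], the degrees are [1, 1, 1, 10, 1, 1, 1, 1, 1, 1, 1], giving D = diag(1, 1, 1, 10, 1, 1, 1, 1, 1, 1, 1) and L = D - A. The sorted Laplacian eigenvalues are [0, 1, 1, 1, 1, 1, 1, 1, 1, 1, 11]; the algebraic connectivity is the second entry, 1. There is one zero in the spectrum, matching the 1 component.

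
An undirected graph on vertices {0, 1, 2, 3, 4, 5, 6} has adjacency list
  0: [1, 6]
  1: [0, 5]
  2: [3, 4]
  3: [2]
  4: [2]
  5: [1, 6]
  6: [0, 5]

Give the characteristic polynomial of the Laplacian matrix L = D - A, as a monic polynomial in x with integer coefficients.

x^7 - 12x^6 + 55x^5 - 120x^4 + 124x^3 - 48x^2

Reading degrees in the order [0, 1, 2, 3, 4, 5, 6] gives [2, 2, 2, 1, 1, 2, 2]; set D = diag(2, 2, 2, 1, 1, 2, 2) and form L = D - A. L has integer entries, so p(x) = det(xI - L) has integer coefficients. Expanding the determinant yields x^7 - 12x^6 + 55x^5 - 120x^4 + 124x^3 - 48x^2. The constant term is 0 because L is singular (the all-ones vector lies in its kernel). The largest eigenvalue, 4, is at most the vertex count 7.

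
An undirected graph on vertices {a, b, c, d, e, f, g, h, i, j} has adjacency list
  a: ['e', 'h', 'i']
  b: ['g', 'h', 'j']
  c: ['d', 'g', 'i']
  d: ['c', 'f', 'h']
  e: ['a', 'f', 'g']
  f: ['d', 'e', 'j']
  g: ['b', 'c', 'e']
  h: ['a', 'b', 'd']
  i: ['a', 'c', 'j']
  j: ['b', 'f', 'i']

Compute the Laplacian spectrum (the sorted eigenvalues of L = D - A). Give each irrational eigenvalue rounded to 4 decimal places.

[0, 2, 2, 2, 2, 2, 5, 5, 5, 5]

Reading degrees in the order [a, b, c, d, e, f, g, h, i, j] gives [3, 3, 3, 3, 3, 3, 3, 3, 3, 3]; set D = diag(3, 3, 3, 3, 3, 3, 3, 3, 3, 3) and form L = D - A. Since every row of L sums to 0, the all-ones vector is in the kernel and 0 is an eigenvalue. The single zero eigenvalue shows the graph is connected.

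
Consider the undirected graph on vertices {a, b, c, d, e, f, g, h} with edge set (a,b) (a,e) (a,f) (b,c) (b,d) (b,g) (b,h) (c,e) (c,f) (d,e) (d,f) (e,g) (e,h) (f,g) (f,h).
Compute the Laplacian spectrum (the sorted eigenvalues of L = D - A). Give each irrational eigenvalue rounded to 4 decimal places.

[0, 3, 3, 3, 3, 5, 5, 8]

Each diagonal entry of L is the vertex degree and each off-diagonal entry is -1 where an edge is present, 0 otherwise; in the order [a, b, c, d, e, f, g, h] the diagonal is [3, 5, 3, 3, 5, 5, 3, 3]. L is symmetric positive semidefinite, so every eigenvalue is real and nonnegative. The eigenvalues sum to 30, which equals trace(L) = 2|E|.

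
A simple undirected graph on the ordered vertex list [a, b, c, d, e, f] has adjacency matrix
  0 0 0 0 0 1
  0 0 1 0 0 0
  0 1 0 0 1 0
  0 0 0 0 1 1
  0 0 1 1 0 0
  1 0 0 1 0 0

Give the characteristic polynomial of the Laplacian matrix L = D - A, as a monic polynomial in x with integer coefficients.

x^6 - 10x^5 + 36x^4 - 56x^3 + 35x^2 - 6x

With the vertex order [a, b, c, d, e, f], the degrees are [1, 1, 2, 2, 2, 2], giving D = diag(1, 1, 2, 2, 2, 2) and L = D - A. Computing det(xI - L) by cofactor expansion (or equivalently via sum-over-permutations) gives x^6 - 10x^5 + 36x^4 - 56x^3 + 35x^2 - 6x. Since p(0) = det(-L) = 0, x divides p(x). The eigenvalues sum to 10, which equals trace(L) = 2|E|. There is one zero in the spectrum, matching the 1 component.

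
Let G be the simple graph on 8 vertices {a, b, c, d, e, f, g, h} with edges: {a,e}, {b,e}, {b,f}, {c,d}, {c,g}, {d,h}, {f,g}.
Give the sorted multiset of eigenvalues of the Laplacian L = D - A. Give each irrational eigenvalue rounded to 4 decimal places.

Each diagonal entry of L is the vertex degree and each off-diagonal entry is -1 where an edge is present, 0 otherwise; in the order [a, b, c, d, e, f, g, h] the diagonal is [1, 2, 2, 2, 2, 2, 2, 1]. Since every row of L sums to 0, the all-ones vector is in the kernel and 0 is an eigenvalue. The single zero eigenvalue shows the graph is connected.

[0, 0.1522, 0.5858, 1.2346, 2, 2.7654, 3.4142, 3.8478]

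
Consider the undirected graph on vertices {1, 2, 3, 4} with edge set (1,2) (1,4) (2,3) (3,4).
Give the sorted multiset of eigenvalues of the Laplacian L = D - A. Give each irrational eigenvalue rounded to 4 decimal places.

[0, 2, 2, 4]

With the vertex order [1, 2, 3, 4], the degrees are [2, 2, 2, 2], giving D = diag(2, 2, 2, 2) and L = D - A. The multiplicity of 0 as a Laplacian eigenvalue equals the number of connected components. The largest eigenvalue, 4, is at most the vertex count 4. There is one zero in the spectrum, matching the 1 component.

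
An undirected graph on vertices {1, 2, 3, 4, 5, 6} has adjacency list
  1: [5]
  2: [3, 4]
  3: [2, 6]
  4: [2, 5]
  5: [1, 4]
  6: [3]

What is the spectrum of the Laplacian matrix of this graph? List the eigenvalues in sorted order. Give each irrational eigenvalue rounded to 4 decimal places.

[0, 0.2679, 1, 2, 3, 3.7321]

With the vertex order [1, 2, 3, 4, 5, 6], the degrees are [1, 2, 2, 2, 2, 1], giving D = diag(1, 2, 2, 2, 2, 1) and L = D - A. Diagonalising L (or applying a numerical eigensolver to the 6x6 matrix) gives the spectrum above. The single zero eigenvalue shows the graph is connected. The largest eigenvalue, 3.7321, is at most the vertex count 6. The eigenvalues sum to 10, which equals trace(L) = 2|E|.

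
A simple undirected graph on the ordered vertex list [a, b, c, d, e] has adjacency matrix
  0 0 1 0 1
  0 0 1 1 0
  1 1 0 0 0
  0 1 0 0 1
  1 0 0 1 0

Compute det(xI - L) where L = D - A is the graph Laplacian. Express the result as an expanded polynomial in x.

Each diagonal entry of L is the vertex degree and each off-diagonal entry is -1 where an edge is present, 0 otherwise; in the order [a, b, c, d, e] the diagonal is [2, 2, 2, 2, 2]. L has integer entries, so p(x) = det(xI - L) has integer coefficients. Expanding the determinant yields x^5 - 10x^4 + 35x^3 - 50x^2 + 25x. Since p(0) = det(-L) = 0, x divides p(x). There is one zero in the spectrum, matching the 1 component. By the matrix-tree theorem the graph has (1/5) * product of the nonzero eigenvalues = 5 spanning trees.

x^5 - 10x^4 + 35x^3 - 50x^2 + 25x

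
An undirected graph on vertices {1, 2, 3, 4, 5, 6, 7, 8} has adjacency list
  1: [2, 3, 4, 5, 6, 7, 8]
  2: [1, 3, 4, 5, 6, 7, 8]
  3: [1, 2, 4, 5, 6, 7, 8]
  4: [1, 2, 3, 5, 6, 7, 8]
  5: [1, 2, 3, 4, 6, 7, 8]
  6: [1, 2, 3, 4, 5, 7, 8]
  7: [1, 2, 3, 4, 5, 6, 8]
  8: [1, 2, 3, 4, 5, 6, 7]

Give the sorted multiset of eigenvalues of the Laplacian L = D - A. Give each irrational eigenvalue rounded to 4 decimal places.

[0, 8, 8, 8, 8, 8, 8, 8]

With the vertex order [1, 2, 3, 4, 5, 6, 7, 8], the degrees are [7, 7, 7, 7, 7, 7, 7, 7], giving D = diag(7, 7, 7, 7, 7, 7, 7, 7) and L = D - A. Diagonalising L (or applying a numerical eigensolver to the 8x8 matrix) gives the spectrum above.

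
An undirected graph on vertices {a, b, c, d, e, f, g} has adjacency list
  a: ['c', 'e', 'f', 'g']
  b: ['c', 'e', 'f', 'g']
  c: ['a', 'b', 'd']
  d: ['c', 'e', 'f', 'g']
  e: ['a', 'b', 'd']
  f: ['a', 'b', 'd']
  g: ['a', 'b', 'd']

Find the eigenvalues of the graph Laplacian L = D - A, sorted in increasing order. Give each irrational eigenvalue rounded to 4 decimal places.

[0, 3, 3, 3, 4, 4, 7]

Each diagonal entry of L is the vertex degree and each off-diagonal entry is -1 where an edge is present, 0 otherwise; in the order [a, b, c, d, e, f, g] the diagonal is [4, 4, 3, 4, 3, 3, 3]. Diagonalising L (or applying a numerical eigensolver to the 7x7 matrix) gives the spectrum above. The single zero eigenvalue shows the graph is connected. There is one zero in the spectrum, matching the 1 component.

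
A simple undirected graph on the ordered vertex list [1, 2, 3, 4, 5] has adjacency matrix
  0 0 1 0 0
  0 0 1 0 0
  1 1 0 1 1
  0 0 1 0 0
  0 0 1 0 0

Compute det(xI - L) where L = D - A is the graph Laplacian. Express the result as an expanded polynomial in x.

Reading degrees in the order [1, 2, 3, 4, 5] gives [1, 1, 4, 1, 1]; set D = diag(1, 1, 4, 1, 1) and form L = D - A. L has integer entries, so p(x) = det(xI - L) has integer coefficients. Expanding the determinant yields x^5 - 8x^4 + 18x^3 - 16x^2 + 5x. The constant term is 0 because L is singular (the all-ones vector lies in its kernel).

x^5 - 8x^4 + 18x^3 - 16x^2 + 5x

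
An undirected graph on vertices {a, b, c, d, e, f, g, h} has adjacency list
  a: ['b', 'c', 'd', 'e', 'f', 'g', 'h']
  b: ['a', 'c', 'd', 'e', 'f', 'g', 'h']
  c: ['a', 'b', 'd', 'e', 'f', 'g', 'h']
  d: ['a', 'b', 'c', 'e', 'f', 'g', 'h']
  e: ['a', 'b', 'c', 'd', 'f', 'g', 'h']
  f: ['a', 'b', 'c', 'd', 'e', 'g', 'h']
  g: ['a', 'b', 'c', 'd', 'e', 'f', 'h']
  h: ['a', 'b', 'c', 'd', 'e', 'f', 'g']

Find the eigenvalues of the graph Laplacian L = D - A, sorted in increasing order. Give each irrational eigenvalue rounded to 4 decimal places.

[0, 8, 8, 8, 8, 8, 8, 8]

With the vertex order [a, b, c, d, e, f, g, h], the degrees are [7, 7, 7, 7, 7, 7, 7, 7], giving D = diag(7, 7, 7, 7, 7, 7, 7, 7) and L = D - A. Since every row of L sums to 0, the all-ones vector is in the kernel and 0 is an eigenvalue. The eigenvalues sum to 56, which equals trace(L) = 2|E|.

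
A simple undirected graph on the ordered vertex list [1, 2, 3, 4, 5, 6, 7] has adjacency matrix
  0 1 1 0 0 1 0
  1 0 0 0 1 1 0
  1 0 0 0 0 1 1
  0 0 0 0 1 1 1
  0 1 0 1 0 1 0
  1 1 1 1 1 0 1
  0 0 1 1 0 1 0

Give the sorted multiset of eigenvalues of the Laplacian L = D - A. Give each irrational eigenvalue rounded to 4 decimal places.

[0, 2, 2, 4, 4, 5, 7]

With the vertex order [1, 2, 3, 4, 5, 6, 7], the degrees are [3, 3, 3, 3, 3, 6, 3], giving D = diag(3, 3, 3, 3, 3, 6, 3) and L = D - A. L is symmetric positive semidefinite, so every eigenvalue is real and nonnegative. The single zero eigenvalue shows the graph is connected. There is one zero in the spectrum, matching the 1 component.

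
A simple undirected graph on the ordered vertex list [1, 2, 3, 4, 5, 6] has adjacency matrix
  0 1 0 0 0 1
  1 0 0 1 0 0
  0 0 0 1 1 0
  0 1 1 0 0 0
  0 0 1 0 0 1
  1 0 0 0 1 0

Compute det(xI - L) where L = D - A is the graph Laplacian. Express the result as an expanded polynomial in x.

Reading degrees in the order [1, 2, 3, 4, 5, 6] gives [2, 2, 2, 2, 2, 2]; set D = diag(2, 2, 2, 2, 2, 2) and form L = D - A. The eigenvalues of L are [0, 1, 1, 3, 3, 4]; the characteristic polynomial is the product of (x - lambda_i), which multiplies out to x^6 - 12x^5 + 54x^4 - 112x^3 + 105x^2 - 36x. Since p(0) = det(-L) = 0, x divides p(x). The eigenvalues sum to 12, which equals trace(L) = 2|E|.

x^6 - 12x^5 + 54x^4 - 112x^3 + 105x^2 - 36x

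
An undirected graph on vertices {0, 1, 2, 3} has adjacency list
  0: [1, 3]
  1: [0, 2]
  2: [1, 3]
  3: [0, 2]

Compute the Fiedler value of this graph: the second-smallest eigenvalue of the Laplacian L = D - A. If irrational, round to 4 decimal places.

2

Each diagonal entry of L is the vertex degree and each off-diagonal entry is -1 where an edge is present, 0 otherwise; in the order [0, 1, 2, 3] the diagonal is [2, 2, 2, 2]. The sorted Laplacian eigenvalues are [0, 2, 2, 4]; the algebraic connectivity is the second entry, 2.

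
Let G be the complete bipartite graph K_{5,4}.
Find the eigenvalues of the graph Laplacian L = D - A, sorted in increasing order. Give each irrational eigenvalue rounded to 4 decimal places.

The graph has 9 vertices and degree multiset [5, 5, 5, 5, 4, 4, 4, 4, 4]; D is the diagonal matrix of degrees and L = D - A. L is symmetric positive semidefinite, so every eigenvalue is real and nonnegative. The single zero eigenvalue shows the graph is connected. There is one zero in the spectrum, matching the 1 component.

[0, 4, 4, 4, 4, 5, 5, 5, 9]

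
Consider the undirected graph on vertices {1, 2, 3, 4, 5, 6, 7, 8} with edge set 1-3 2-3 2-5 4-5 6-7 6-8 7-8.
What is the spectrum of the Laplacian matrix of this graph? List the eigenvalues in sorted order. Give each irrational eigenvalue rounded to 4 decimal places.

Reading degrees in the order [1, 2, 3, 4, 5, 6, 7, 8] gives [1, 2, 2, 1, 2, 2, 2, 2]; set D = diag(1, 2, 2, 1, 2, 2, 2, 2) and form L = D - A. Diagonalising L (or applying a numerical eigensolver to the 8x8 matrix) gives the spectrum above. The 2 zero eigenvalues correspond to the 2 connected components. The eigenvalues sum to 14, which equals trace(L) = 2|E|.

[0, 0, 0.3820, 1.3820, 2.6180, 3, 3, 3.6180]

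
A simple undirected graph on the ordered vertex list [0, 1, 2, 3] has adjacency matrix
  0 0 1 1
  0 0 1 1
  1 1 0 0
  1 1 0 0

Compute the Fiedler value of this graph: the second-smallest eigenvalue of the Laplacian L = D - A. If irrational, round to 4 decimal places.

Each diagonal entry of L is the vertex degree and each off-diagonal entry is -1 where an edge is present, 0 otherwise; in the order [0, 1, 2, 3] the diagonal is [2, 2, 2, 2]. The sorted Laplacian eigenvalues are [0, 2, 2, 4]; the algebraic connectivity is the second entry, 2. There is one zero in the spectrum, matching the 1 component.

2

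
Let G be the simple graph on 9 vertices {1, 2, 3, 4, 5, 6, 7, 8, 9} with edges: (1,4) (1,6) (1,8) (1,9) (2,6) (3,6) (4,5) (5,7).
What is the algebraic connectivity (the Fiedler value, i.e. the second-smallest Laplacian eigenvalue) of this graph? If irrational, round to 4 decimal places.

0.2232

Reading degrees in the order [1, 2, 3, 4, 5, 6, 7, 8, 9] gives [4, 1, 1, 2, 2, 3, 1, 1, 1]; set D = diag(4, 1, 1, 2, 2, 3, 1, 1, 1) and form L = D - A. Computing the eigenvalues of L and sorting gives [0, 0.2232, 0.4919, 1, 1, 1.4712, 3, 3.4838, 5.3298]. The Fiedler value lambda_2 = 0.2232 is strictly positive, so the graph is connected. The eigenvalues sum to 16, which equals trace(L) = 2|E|.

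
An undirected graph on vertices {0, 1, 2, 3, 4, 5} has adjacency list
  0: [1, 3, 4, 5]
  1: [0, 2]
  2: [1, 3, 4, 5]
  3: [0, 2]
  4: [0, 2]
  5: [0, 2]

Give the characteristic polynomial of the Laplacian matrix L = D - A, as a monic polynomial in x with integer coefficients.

With the vertex order [0, 1, 2, 3, 4, 5], the degrees are [4, 2, 4, 2, 2, 2], giving D = diag(4, 2, 4, 2, 2, 2) and L = D - A. L has integer entries, so p(x) = det(xI - L) has integer coefficients. Expanding the determinant yields x^6 - 16x^5 + 96x^4 - 272x^3 + 368x^2 - 192x. The coefficient of x^5 equals -trace(L) = -16, matching the sum of degrees. The largest eigenvalue, 6, is at most the vertex count 6. The eigenvalues sum to 16, which equals trace(L) = 2|E|.

x^6 - 16x^5 + 96x^4 - 272x^3 + 368x^2 - 192x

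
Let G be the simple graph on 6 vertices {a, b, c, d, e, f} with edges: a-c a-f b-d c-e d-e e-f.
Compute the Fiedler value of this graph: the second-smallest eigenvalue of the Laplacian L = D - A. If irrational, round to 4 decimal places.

0.4384

With the vertex order [a, b, c, d, e, f], the degrees are [2, 1, 2, 2, 3, 2], giving D = diag(2, 1, 2, 2, 3, 2) and L = D - A. Computing the eigenvalues of L and sorting gives [0, 0.4384, 2, 2, 3, 4.5616]. The Fiedler value lambda_2 = 0.4384 is strictly positive, so the graph is connected.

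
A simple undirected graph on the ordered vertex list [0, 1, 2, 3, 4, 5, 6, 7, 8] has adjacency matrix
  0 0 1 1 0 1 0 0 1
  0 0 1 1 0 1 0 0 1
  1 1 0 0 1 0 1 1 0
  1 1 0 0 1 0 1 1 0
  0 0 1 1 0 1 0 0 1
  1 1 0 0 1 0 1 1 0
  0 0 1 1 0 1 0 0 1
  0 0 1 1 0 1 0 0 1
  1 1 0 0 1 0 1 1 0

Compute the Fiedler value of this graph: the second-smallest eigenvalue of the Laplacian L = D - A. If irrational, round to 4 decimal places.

With the vertex order [0, 1, 2, 3, 4, 5, 6, 7, 8], the degrees are [4, 4, 5, 5, 4, 5, 4, 4, 5], giving D = diag(4, 4, 5, 5, 4, 5, 4, 4, 5) and L = D - A. Computing the eigenvalues of L and sorting gives [0, 4, 4, 4, 4, 5, 5, 5, 9]. The Fiedler value lambda_2 = 4 is strictly positive, so the graph is connected. By the matrix-tree theorem the graph has (1/9) * product of the nonzero eigenvalues = 32000 spanning trees.

4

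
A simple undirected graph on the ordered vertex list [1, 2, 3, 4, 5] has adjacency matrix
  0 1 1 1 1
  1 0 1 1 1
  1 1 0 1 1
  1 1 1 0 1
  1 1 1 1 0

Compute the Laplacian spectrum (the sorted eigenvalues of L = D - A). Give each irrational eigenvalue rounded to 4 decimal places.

[0, 5, 5, 5, 5]

Reading degrees in the order [1, 2, 3, 4, 5] gives [4, 4, 4, 4, 4]; set D = diag(4, 4, 4, 4, 4) and form L = D - A. L is symmetric positive semidefinite, so every eigenvalue is real and nonnegative. The single zero eigenvalue shows the graph is connected. By the matrix-tree theorem the graph has (1/5) * product of the nonzero eigenvalues = 125 spanning trees. The eigenvalues sum to 20, which equals trace(L) = 2|E|.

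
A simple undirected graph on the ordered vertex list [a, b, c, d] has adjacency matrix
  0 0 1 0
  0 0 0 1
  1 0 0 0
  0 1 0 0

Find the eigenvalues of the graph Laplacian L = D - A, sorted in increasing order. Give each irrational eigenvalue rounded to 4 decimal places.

[0, 0, 2, 2]

With the vertex order [a, b, c, d], the degrees are [1, 1, 1, 1], giving D = diag(1, 1, 1, 1) and L = D - A. The multiplicity of 0 as a Laplacian eigenvalue equals the number of connected components. The 2 zero eigenvalues correspond to the 2 connected components. There are 2 zeros in the spectrum, matching the 2 components.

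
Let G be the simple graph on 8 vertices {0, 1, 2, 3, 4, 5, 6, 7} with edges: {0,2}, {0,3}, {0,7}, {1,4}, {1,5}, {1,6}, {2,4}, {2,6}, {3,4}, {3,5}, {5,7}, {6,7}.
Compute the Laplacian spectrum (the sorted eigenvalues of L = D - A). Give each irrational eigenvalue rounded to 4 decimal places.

[0, 2, 2, 2, 4, 4, 4, 6]

Reading degrees in the order [0, 1, 2, 3, 4, 5, 6, 7] gives [3, 3, 3, 3, 3, 3, 3, 3]; set D = diag(3, 3, 3, 3, 3, 3, 3, 3) and form L = D - A. The multiplicity of 0 as a Laplacian eigenvalue equals the number of connected components.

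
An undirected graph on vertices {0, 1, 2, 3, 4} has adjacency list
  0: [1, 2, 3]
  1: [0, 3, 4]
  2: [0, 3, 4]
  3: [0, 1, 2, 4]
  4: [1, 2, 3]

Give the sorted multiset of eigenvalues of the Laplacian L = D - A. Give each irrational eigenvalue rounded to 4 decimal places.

[0, 3, 3, 5, 5]

Each diagonal entry of L is the vertex degree and each off-diagonal entry is -1 where an edge is present, 0 otherwise; in the order [0, 1, 2, 3, 4] the diagonal is [3, 3, 3, 4, 3]. The multiplicity of 0 as a Laplacian eigenvalue equals the number of connected components. The single zero eigenvalue shows the graph is connected. There is one zero in the spectrum, matching the 1 component.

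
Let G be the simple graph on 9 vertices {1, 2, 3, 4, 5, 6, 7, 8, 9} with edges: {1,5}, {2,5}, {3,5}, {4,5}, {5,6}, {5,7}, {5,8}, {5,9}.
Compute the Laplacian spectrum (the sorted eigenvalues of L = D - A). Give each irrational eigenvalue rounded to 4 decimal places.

Reading degrees in the order [1, 2, 3, 4, 5, 6, 7, 8, 9] gives [1, 1, 1, 1, 8, 1, 1, 1, 1]; set D = diag(1, 1, 1, 1, 8, 1, 1, 1, 1) and form L = D - A. The multiplicity of 0 as a Laplacian eigenvalue equals the number of connected components. By the matrix-tree theorem the graph has (1/9) * product of the nonzero eigenvalues = 1 spanning tree. The eigenvalues sum to 16, which equals trace(L) = 2|E|.

[0, 1, 1, 1, 1, 1, 1, 1, 9]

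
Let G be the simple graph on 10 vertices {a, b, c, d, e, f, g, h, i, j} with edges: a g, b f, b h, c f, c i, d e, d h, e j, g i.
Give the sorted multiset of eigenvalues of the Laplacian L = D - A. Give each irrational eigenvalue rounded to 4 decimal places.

[0, 0.0979, 0.3820, 0.8244, 1.3820, 2, 2.6180, 3.1756, 3.6180, 3.9021]

Reading degrees in the order [a, b, c, d, e, f, g, h, i, j] gives [1, 2, 2, 2, 2, 2, 2, 2, 2, 1]; set D = diag(1, 2, 2, 2, 2, 2, 2, 2, 2, 1) and form L = D - A. Since every row of L sums to 0, the all-ones vector is in the kernel and 0 is an eigenvalue. The largest eigenvalue, 3.9021, is at most the vertex count 10.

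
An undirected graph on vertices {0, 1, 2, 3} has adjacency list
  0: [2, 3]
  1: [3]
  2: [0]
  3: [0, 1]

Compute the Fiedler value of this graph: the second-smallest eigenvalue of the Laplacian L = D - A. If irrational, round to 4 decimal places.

0.5858

With the vertex order [0, 1, 2, 3], the degrees are [2, 1, 1, 2], giving D = diag(2, 1, 1, 2) and L = D - A. Computing the eigenvalues of L and sorting gives [0, 0.5858, 2, 3.4142]. The Fiedler value lambda_2 = 0.5858 is strictly positive, so the graph is connected. By the matrix-tree theorem the graph has (1/4) * product of the nonzero eigenvalues = 1 spanning tree.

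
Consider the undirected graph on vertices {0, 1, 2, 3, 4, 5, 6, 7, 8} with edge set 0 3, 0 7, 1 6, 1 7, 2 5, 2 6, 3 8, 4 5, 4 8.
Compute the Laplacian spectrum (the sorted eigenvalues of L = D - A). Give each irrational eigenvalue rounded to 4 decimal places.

[0, 0.4679, 0.4679, 1.6527, 1.6527, 3, 3, 3.8794, 3.8794]

Each diagonal entry of L is the vertex degree and each off-diagonal entry is -1 where an edge is present, 0 otherwise; in the order [0, 1, 2, 3, 4, 5, 6, 7, 8] the diagonal is [2, 2, 2, 2, 2, 2, 2, 2, 2]. L is symmetric positive semidefinite, so every eigenvalue is real and nonnegative. The single zero eigenvalue shows the graph is connected. The eigenvalues sum to 18, which equals trace(L) = 2|E|. By the matrix-tree theorem the graph has (1/9) * product of the nonzero eigenvalues = 9 spanning trees.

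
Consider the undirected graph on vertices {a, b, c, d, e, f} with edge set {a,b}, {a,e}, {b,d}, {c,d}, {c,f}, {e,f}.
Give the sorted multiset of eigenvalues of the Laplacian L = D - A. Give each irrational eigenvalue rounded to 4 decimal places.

[0, 1, 1, 3, 3, 4]

Reading degrees in the order [a, b, c, d, e, f] gives [2, 2, 2, 2, 2, 2]; set D = diag(2, 2, 2, 2, 2, 2) and form L = D - A. The multiplicity of 0 as a Laplacian eigenvalue equals the number of connected components. The single zero eigenvalue shows the graph is connected. The largest eigenvalue, 4, is at most the vertex count 6. There is one zero in the spectrum, matching the 1 component.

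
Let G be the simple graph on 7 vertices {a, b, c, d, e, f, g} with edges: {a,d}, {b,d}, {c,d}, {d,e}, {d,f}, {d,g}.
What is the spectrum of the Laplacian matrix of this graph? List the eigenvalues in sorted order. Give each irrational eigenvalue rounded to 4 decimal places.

[0, 1, 1, 1, 1, 1, 7]

Reading degrees in the order [a, b, c, d, e, f, g] gives [1, 1, 1, 6, 1, 1, 1]; set D = diag(1, 1, 1, 6, 1, 1, 1) and form L = D - A. The multiplicity of 0 as a Laplacian eigenvalue equals the number of connected components. The single zero eigenvalue shows the graph is connected. The largest eigenvalue, 7, is at most the vertex count 7.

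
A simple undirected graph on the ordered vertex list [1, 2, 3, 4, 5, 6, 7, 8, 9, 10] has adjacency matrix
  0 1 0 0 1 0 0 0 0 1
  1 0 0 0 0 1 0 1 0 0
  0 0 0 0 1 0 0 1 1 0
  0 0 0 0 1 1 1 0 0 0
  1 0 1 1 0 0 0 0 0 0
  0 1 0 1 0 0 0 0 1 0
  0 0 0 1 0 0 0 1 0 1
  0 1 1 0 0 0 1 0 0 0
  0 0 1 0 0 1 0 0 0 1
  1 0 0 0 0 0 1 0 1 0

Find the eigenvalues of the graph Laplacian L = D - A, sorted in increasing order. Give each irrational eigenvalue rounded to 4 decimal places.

Each diagonal entry of L is the vertex degree and each off-diagonal entry is -1 where an edge is present, 0 otherwise; in the order [1, 2, 3, 4, 5, 6, 7, 8, 9, 10] the diagonal is [3, 3, 3, 3, 3, 3, 3, 3, 3, 3]. Since every row of L sums to 0, the all-ones vector is in the kernel and 0 is an eigenvalue. There is one zero in the spectrum, matching the 1 component.

[0, 2, 2, 2, 2, 2, 5, 5, 5, 5]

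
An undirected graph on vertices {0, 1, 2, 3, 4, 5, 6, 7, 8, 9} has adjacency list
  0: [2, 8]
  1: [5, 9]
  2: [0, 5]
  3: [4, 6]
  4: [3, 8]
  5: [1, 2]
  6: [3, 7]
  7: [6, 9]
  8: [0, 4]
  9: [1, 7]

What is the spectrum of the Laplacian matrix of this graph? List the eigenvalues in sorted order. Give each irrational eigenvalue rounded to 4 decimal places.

[0, 0.3820, 0.3820, 1.3820, 1.3820, 2.6180, 2.6180, 3.6180, 3.6180, 4]

Each diagonal entry of L is the vertex degree and each off-diagonal entry is -1 where an edge is present, 0 otherwise; in the order [0, 1, 2, 3, 4, 5, 6, 7, 8, 9] the diagonal is [2, 2, 2, 2, 2, 2, 2, 2, 2, 2]. The multiplicity of 0 as a Laplacian eigenvalue equals the number of connected components. The single zero eigenvalue shows the graph is connected. The eigenvalues sum to 20, which equals trace(L) = 2|E|.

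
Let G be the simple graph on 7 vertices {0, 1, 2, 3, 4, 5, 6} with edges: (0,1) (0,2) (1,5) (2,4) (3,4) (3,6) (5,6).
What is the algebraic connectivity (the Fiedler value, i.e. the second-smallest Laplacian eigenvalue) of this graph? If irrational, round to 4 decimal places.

Each diagonal entry of L is the vertex degree and each off-diagonal entry is -1 where an edge is present, 0 otherwise; in the order [0, 1, 2, 3, 4, 5, 6] the diagonal is [2, 2, 2, 2, 2, 2, 2]. Computing the eigenvalues of L and sorting gives [0, 0.7530, 0.7530, 2.4450, 2.4450, 3.8019, 3.8019]. The Fiedler value lambda_2 = 0.7530 is strictly positive, so the graph is connected.

0.7530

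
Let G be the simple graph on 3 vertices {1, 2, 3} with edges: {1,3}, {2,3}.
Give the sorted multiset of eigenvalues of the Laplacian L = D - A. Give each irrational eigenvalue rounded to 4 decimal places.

[0, 1, 3]

Each diagonal entry of L is the vertex degree and each off-diagonal entry is -1 where an edge is present, 0 otherwise; in the order [1, 2, 3] the diagonal is [1, 1, 2]. Since every row of L sums to 0, the all-ones vector is in the kernel and 0 is an eigenvalue. The single zero eigenvalue shows the graph is connected. The eigenvalues sum to 4, which equals trace(L) = 2|E|.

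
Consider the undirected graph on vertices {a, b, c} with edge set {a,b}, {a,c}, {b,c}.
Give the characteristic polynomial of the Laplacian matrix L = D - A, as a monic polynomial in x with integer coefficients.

x^3 - 6x^2 + 9x

Each diagonal entry of L is the vertex degree and each off-diagonal entry is -1 where an edge is present, 0 otherwise; in the order [a, b, c] the diagonal is [2, 2, 2]. The eigenvalues of L are [0, 3, 3]; the characteristic polynomial is the product of (x - lambda_i), which multiplies out to x^3 - 6x^2 + 9x. The constant term is 0 because L is singular (the all-ones vector lies in its kernel). By the matrix-tree theorem the graph has (1/3) * product of the nonzero eigenvalues = 3 spanning trees. The largest eigenvalue, 3, is at most the vertex count 3.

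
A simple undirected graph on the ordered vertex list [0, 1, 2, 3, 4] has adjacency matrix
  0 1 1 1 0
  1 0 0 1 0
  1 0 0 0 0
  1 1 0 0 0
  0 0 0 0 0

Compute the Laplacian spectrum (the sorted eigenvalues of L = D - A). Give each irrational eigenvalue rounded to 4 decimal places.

With the vertex order [0, 1, 2, 3, 4], the degrees are [3, 2, 1, 2, 0], giving D = diag(3, 2, 1, 2, 0) and L = D - A. Since every row of L sums to 0, the all-ones vector is in the kernel and 0 is an eigenvalue. The 2 zero eigenvalues correspond to the 2 connected components. There are 2 zeros in the spectrum, matching the 2 components.

[0, 0, 1, 3, 4]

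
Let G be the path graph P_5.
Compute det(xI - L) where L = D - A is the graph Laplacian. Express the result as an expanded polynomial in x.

The graph has 5 vertices and degree multiset [2, 2, 2, 1, 1]; D is the diagonal matrix of degrees and L = D - A. Computing det(xI - L) by cofactor expansion (or equivalently via sum-over-permutations) gives x^5 - 8x^4 + 21x^3 - 20x^2 + 5x. The coefficient of x^4 equals -trace(L) = -8, matching the sum of degrees. By the matrix-tree theorem the graph has (1/5) * product of the nonzero eigenvalues = 1 spanning tree.

x^5 - 8x^4 + 21x^3 - 20x^2 + 5x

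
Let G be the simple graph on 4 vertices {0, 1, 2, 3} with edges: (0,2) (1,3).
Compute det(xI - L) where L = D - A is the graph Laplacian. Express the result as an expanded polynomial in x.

Reading degrees in the order [0, 1, 2, 3] gives [1, 1, 1, 1]; set D = diag(1, 1, 1, 1) and form L = D - A. The eigenvalues of L are [0, 0, 2, 2]; the characteristic polynomial is the product of (x - lambda_i), which multiplies out to x^4 - 4x^3 + 4x^2. The coefficient of x^3 equals -trace(L) = -4, matching the sum of degrees. The eigenvalues sum to 4, which equals trace(L) = 2|E|.

x^4 - 4x^3 + 4x^2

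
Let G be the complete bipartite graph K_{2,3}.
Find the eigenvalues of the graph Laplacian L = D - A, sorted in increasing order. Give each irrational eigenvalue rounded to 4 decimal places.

[0, 2, 2, 3, 5]

The graph has 5 vertices and degree multiset [3, 3, 2, 2, 2]; D is the diagonal matrix of degrees and L = D - A. The multiplicity of 0 as a Laplacian eigenvalue equals the number of connected components. By the matrix-tree theorem the graph has (1/5) * product of the nonzero eigenvalues = 12 spanning trees. The largest eigenvalue, 5, is at most the vertex count 5.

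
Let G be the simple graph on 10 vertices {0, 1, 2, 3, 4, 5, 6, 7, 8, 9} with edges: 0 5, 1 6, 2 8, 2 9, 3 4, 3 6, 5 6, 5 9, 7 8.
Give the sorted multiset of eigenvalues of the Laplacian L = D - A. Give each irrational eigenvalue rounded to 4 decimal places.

[0, 0.1398, 0.4249, 0.6932, 1, 2, 2.2574, 3.1456, 3.6414, 4.6978]

Reading degrees in the order [0, 1, 2, 3, 4, 5, 6, 7, 8, 9] gives [1, 1, 2, 2, 1, 3, 3, 1, 2, 2]; set D = diag(1, 1, 2, 2, 1, 3, 3, 1, 2, 2) and form L = D - A. The multiplicity of 0 as a Laplacian eigenvalue equals the number of connected components. There is one zero in the spectrum, matching the 1 component.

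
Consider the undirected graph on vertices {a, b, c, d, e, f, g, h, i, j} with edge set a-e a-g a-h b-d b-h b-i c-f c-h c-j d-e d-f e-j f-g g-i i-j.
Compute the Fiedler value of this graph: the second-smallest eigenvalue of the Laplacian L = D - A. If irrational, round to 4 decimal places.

2

Reading degrees in the order [a, b, c, d, e, f, g, h, i, j] gives [3, 3, 3, 3, 3, 3, 3, 3, 3, 3]; set D = diag(3, 3, 3, 3, 3, 3, 3, 3, 3, 3) and form L = D - A. The smallest Laplacian eigenvalue is always 0. The next one, lambda_2 = 2, measures how hard the graph is to disconnect: larger values mean better connectivity. The eigenvalues sum to 30, which equals trace(L) = 2|E|.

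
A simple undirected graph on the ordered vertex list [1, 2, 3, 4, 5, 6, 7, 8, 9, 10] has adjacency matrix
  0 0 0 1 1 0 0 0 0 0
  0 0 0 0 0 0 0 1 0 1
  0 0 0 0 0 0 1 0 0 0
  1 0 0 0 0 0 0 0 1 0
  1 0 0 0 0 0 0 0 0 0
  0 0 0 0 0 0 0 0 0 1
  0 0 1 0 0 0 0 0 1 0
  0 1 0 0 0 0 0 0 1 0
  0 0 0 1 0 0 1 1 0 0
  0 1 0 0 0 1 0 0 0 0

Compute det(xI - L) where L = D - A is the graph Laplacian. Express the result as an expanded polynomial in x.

Reading degrees in the order [1, 2, 3, 4, 5, 6, 7, 8, 9, 10] gives [2, 2, 1, 2, 1, 1, 2, 2, 3, 2]; set D = diag(2, 2, 1, 2, 1, 1, 2, 2, 3, 2) and form L = D - A. Computing det(xI - L) by cofactor expansion (or equivalently via sum-over-permutations) gives x^10 - 18x^9 + 135x^8 - 548x^7 + 1308x^6 - 1866x^5 + 1546x^4 - 688x^3 + 141x^2 - 10x. Since p(0) = det(-L) = 0, x divides p(x). The eigenvalues sum to 18, which equals trace(L) = 2|E|. There is one zero in the spectrum, matching the 1 component.

x^10 - 18x^9 + 135x^8 - 548x^7 + 1308x^6 - 1866x^5 + 1546x^4 - 688x^3 + 141x^2 - 10x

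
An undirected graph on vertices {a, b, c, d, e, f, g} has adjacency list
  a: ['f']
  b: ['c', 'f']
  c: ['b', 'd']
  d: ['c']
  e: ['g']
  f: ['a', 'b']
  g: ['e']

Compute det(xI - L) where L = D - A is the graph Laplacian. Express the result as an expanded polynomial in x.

With the vertex order [a, b, c, d, e, f, g], the degrees are [1, 2, 2, 1, 1, 2, 1], giving D = diag(1, 2, 2, 1, 1, 2, 1) and L = D - A. Computing det(xI - L) by cofactor expansion (or equivalently via sum-over-permutations) gives x^7 - 10x^6 + 37x^5 - 62x^4 + 45x^3 - 10x^2. The constant term is 0 because L is singular (the all-ones vector lies in its kernel). The eigenvalues sum to 10, which equals trace(L) = 2|E|. There are 2 zeros in the spectrum, matching the 2 components.

x^7 - 10x^6 + 37x^5 - 62x^4 + 45x^3 - 10x^2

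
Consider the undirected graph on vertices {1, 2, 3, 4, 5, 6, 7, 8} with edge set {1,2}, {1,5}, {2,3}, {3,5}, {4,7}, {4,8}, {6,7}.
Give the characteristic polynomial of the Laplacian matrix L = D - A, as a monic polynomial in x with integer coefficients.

x^8 - 14x^7 + 78x^6 - 220x^5 + 328x^4 - 240x^3 + 64x^2

With the vertex order [1, 2, 3, 4, 5, 6, 7, 8], the degrees are [2, 2, 2, 2, 2, 1, 2, 1], giving D = diag(2, 2, 2, 2, 2, 1, 2, 1) and L = D - A. L has integer entries, so p(x) = det(xI - L) has integer coefficients. Expanding the determinant yields x^8 - 14x^7 + 78x^6 - 220x^5 + 328x^4 - 240x^3 + 64x^2. Since p(0) = det(-L) = 0, x divides p(x). The largest eigenvalue, 4, is at most the vertex count 8. There are 2 zeros in the spectrum, matching the 2 components.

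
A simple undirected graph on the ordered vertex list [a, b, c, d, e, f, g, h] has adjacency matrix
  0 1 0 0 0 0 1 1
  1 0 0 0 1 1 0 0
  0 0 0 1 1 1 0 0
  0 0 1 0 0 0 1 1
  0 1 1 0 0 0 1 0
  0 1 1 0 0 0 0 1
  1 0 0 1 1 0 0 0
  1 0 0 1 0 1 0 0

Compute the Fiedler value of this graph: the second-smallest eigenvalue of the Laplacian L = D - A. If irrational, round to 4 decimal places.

Reading degrees in the order [a, b, c, d, e, f, g, h] gives [3, 3, 3, 3, 3, 3, 3, 3]; set D = diag(3, 3, 3, 3, 3, 3, 3, 3) and form L = D - A. The sorted Laplacian eigenvalues are [0, 2, 2, 2, 4, 4, 4, 6]; the algebraic connectivity is the second entry, 2. By the matrix-tree theorem the graph has (1/8) * product of the nonzero eigenvalues = 384 spanning trees. The largest eigenvalue, 6, is at most the vertex count 8.

2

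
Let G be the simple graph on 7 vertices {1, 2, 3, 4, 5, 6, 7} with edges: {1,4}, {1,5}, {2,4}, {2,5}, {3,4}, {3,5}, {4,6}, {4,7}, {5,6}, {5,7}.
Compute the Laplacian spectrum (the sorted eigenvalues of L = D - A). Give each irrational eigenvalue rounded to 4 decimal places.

[0, 2, 2, 2, 2, 5, 7]

Each diagonal entry of L is the vertex degree and each off-diagonal entry is -1 where an edge is present, 0 otherwise; in the order [1, 2, 3, 4, 5, 6, 7] the diagonal is [2, 2, 2, 5, 5, 2, 2]. L is symmetric positive semidefinite, so every eigenvalue is real and nonnegative. The single zero eigenvalue shows the graph is connected.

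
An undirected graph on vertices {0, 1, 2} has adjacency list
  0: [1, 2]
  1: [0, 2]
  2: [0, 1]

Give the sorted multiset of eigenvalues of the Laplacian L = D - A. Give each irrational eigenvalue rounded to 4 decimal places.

[0, 3, 3]

Reading degrees in the order [0, 1, 2] gives [2, 2, 2]; set D = diag(2, 2, 2) and form L = D - A. Since every row of L sums to 0, the all-ones vector is in the kernel and 0 is an eigenvalue. The single zero eigenvalue shows the graph is connected. There is one zero in the spectrum, matching the 1 component.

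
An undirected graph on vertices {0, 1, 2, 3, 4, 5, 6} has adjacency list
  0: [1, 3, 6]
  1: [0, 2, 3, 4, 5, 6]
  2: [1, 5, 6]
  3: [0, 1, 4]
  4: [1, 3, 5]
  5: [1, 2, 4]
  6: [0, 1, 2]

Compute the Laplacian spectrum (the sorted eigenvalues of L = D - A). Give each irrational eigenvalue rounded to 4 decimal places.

Each diagonal entry of L is the vertex degree and each off-diagonal entry is -1 where an edge is present, 0 otherwise; in the order [0, 1, 2, 3, 4, 5, 6] the diagonal is [3, 6, 3, 3, 3, 3, 3]. Since every row of L sums to 0, the all-ones vector is in the kernel and 0 is an eigenvalue. There is one zero in the spectrum, matching the 1 component. The eigenvalues sum to 24, which equals trace(L) = 2|E|.

[0, 2, 2, 4, 4, 5, 7]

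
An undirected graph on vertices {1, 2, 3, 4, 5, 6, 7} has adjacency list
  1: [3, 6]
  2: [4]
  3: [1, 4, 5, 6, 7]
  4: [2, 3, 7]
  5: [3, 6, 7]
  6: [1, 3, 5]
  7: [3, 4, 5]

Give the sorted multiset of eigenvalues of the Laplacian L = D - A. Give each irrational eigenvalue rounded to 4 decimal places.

Each diagonal entry of L is the vertex degree and each off-diagonal entry is -1 where an edge is present, 0 otherwise; in the order [1, 2, 3, 4, 5, 6, 7] the diagonal is [2, 1, 5, 3, 3, 3, 3]. Diagonalising L (or applying a numerical eigensolver to the 7x7 matrix) gives the spectrum above. The single zero eigenvalue shows the graph is connected. There is one zero in the spectrum, matching the 1 component. By the matrix-tree theorem the graph has (1/7) * product of the nonzero eigenvalues = 55 spanning trees.

[0, 0.6751, 1.7898, 2.8517, 3.9185, 4.7069, 6.0579]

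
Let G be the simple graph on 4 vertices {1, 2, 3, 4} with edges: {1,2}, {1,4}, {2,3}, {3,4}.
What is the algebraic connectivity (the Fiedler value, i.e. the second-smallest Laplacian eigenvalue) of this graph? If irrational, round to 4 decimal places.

With the vertex order [1, 2, 3, 4], the degrees are [2, 2, 2, 2], giving D = diag(2, 2, 2, 2) and L = D - A. The smallest Laplacian eigenvalue is always 0. The next one, lambda_2 = 2, measures how hard the graph is to disconnect: larger values mean better connectivity. The largest eigenvalue, 4, is at most the vertex count 4.

2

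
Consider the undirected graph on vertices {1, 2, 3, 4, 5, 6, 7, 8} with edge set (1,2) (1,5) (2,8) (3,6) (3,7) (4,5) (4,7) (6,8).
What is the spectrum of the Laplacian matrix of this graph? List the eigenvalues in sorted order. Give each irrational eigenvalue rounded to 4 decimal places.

With the vertex order [1, 2, 3, 4, 5, 6, 7, 8], the degrees are [2, 2, 2, 2, 2, 2, 2, 2], giving D = diag(2, 2, 2, 2, 2, 2, 2, 2) and L = D - A. Diagonalising L (or applying a numerical eigensolver to the 8x8 matrix) gives the spectrum above. The eigenvalues sum to 16, which equals trace(L) = 2|E|.

[0, 0.5858, 0.5858, 2, 2, 3.4142, 3.4142, 4]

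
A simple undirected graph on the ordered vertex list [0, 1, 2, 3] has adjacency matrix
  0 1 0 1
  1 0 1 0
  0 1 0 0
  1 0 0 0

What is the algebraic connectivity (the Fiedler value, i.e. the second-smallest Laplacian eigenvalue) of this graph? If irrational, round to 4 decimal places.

0.5858

Each diagonal entry of L is the vertex degree and each off-diagonal entry is -1 where an edge is present, 0 otherwise; in the order [0, 1, 2, 3] the diagonal is [2, 2, 1, 1]. The sorted Laplacian eigenvalues are [0, 0.5858, 2, 3.4142]; the algebraic connectivity is the second entry, 0.5858. The eigenvalues sum to 6, which equals trace(L) = 2|E|.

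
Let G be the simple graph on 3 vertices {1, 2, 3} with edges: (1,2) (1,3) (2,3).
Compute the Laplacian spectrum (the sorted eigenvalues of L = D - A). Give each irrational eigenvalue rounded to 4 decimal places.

[0, 3, 3]

Each diagonal entry of L is the vertex degree and each off-diagonal entry is -1 where an edge is present, 0 otherwise; in the order [1, 2, 3] the diagonal is [2, 2, 2]. L is symmetric positive semidefinite, so every eigenvalue is real and nonnegative. The single zero eigenvalue shows the graph is connected. The eigenvalues sum to 6, which equals trace(L) = 2|E|. By the matrix-tree theorem the graph has (1/3) * product of the nonzero eigenvalues = 3 spanning trees.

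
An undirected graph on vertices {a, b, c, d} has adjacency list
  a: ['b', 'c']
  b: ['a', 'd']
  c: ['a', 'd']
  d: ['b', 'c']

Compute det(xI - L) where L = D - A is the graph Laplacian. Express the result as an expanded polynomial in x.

x^4 - 8x^3 + 20x^2 - 16x

Each diagonal entry of L is the vertex degree and each off-diagonal entry is -1 where an edge is present, 0 otherwise; in the order [a, b, c, d] the diagonal is [2, 2, 2, 2]. The eigenvalues of L are [0, 2, 2, 4]; the characteristic polynomial is the product of (x - lambda_i), which multiplies out to x^4 - 8x^3 + 20x^2 - 16x. The constant term is 0 because L is singular (the all-ones vector lies in its kernel). There is one zero in the spectrum, matching the 1 component.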